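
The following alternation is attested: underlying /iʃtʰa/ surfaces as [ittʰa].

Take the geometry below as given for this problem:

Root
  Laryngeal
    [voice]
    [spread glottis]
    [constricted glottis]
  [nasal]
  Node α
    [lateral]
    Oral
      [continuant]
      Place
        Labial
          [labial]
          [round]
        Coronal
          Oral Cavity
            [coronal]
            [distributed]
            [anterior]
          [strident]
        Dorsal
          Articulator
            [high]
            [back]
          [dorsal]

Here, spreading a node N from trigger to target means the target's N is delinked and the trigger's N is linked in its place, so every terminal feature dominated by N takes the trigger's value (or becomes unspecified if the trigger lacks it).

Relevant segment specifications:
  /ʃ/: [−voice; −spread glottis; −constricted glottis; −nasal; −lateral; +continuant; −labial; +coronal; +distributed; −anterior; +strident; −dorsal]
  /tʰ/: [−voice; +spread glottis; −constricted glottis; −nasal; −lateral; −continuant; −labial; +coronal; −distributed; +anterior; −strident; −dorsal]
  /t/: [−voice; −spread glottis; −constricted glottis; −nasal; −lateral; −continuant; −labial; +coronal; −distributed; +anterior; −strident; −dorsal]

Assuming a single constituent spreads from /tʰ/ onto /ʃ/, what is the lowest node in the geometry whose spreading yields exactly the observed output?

/ʃ/ and [t] differ in [continuant], [anterior], [distributed], [strident]; every other specified feature is identical.
The smallest constituent containing every changed terminal is Oral — each of its daughters lacks at least one of the affected features.
If Oral spreads, every terminal under it takes /tʰ/'s value, producing [t] as observed.
[spread glottis], a feature on which the two segments disagree outside Oral, is unchanged — nothing dominating it spread, and Oral is the minimal sufficient constituent.

Oral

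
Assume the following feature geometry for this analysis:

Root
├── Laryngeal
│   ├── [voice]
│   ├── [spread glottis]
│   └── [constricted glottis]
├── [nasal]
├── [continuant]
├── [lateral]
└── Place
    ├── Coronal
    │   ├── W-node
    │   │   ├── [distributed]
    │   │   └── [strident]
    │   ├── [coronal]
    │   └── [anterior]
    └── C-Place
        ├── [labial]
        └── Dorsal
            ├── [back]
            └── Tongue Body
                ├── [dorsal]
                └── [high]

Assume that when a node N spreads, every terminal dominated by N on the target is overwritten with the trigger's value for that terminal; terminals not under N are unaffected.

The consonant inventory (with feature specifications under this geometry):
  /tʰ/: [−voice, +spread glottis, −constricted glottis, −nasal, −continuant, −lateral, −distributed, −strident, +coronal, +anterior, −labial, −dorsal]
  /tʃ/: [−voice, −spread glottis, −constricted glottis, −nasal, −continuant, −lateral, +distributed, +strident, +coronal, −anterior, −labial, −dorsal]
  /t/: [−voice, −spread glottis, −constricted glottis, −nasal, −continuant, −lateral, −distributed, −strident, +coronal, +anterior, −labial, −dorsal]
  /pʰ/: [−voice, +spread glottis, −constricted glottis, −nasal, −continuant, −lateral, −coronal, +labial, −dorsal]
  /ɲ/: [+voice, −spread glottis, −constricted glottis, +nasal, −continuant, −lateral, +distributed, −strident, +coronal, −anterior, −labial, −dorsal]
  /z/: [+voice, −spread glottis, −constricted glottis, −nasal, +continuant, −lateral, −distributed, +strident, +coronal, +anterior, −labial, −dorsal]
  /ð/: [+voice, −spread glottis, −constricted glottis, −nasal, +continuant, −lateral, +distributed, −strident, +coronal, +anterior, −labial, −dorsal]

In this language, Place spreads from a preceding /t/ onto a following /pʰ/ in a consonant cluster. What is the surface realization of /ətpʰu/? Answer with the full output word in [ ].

The Place node dominates the terminals [distributed], [strident], [coronal], [anterior], [labial], [back], [dorsal], [high].
After delinking /pʰ/'s Place and linking /t/'s, the affected terminals become [−distributed], [−strident], [+coronal], [+anterior], [−labial], [−dorsal]; [voice], [spread glottis], [constricted glottis], … (outside Place) are retained from /pʰ/.
Among the inventory, only /tʰ/ has exactly this specification, giving the surface form [əttʰu].

[əttʰu]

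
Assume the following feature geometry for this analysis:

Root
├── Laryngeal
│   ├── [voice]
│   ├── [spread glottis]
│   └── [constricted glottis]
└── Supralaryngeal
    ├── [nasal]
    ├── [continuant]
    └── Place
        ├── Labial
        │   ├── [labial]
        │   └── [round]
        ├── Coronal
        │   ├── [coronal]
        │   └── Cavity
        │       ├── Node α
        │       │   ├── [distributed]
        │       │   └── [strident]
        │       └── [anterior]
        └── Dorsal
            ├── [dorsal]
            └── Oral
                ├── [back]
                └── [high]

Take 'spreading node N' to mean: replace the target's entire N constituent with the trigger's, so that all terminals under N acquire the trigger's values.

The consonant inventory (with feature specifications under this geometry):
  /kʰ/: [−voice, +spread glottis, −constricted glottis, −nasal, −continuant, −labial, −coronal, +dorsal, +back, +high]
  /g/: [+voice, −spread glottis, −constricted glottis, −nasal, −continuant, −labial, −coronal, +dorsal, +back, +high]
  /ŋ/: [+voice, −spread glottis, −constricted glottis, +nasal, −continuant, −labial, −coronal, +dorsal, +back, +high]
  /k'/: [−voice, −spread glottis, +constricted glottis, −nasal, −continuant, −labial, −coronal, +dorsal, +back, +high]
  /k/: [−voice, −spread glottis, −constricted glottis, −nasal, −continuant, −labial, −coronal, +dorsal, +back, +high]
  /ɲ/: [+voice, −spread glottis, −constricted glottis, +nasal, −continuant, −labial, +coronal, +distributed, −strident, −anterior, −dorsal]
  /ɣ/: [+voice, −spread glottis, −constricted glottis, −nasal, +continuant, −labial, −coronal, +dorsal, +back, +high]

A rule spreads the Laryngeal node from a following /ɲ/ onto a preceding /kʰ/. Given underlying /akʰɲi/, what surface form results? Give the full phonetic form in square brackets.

[agɲi]

The Laryngeal node dominates the terminals [voice], [spread glottis], [constricted glottis].
Spreading Laryngeal from /ɲ/ onto /kʰ/ replaces those values with /ɲ/'s: [+voice], [−spread glottis], [−constricted glottis]. Features outside Laryngeal ([nasal], [continuant], [labial], …) stay as in /kʰ/.
This feature bundle is that of [g], so /akʰɲi/ surfaces as [agɲi].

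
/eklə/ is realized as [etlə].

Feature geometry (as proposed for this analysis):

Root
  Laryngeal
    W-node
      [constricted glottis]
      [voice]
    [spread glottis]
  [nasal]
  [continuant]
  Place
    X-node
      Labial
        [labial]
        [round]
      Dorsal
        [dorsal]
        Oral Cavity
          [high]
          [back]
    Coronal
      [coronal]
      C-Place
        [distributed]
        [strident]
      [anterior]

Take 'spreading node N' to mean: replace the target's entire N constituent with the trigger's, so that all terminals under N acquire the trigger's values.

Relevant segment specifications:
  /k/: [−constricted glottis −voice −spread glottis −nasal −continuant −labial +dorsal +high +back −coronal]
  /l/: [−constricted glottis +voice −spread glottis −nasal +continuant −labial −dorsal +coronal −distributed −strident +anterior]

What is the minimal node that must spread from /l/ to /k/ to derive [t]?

/k/ and [t] differ in [coronal], [anterior], [distributed], [strident], [dorsal], [high], [back]; every other specified feature is identical.
Tracing each changed feature up the tree, the paths first meet at Place; any lower node misses at least one of them.
Delinking /k/'s Place and associating /l/'s Place gives precisely the feature bundle of [t].
Had Root spread, [continuant], [voice] would have taken /l/'s values; they stay as in /k/, confirming the spreading constituent is exactly Place.

Place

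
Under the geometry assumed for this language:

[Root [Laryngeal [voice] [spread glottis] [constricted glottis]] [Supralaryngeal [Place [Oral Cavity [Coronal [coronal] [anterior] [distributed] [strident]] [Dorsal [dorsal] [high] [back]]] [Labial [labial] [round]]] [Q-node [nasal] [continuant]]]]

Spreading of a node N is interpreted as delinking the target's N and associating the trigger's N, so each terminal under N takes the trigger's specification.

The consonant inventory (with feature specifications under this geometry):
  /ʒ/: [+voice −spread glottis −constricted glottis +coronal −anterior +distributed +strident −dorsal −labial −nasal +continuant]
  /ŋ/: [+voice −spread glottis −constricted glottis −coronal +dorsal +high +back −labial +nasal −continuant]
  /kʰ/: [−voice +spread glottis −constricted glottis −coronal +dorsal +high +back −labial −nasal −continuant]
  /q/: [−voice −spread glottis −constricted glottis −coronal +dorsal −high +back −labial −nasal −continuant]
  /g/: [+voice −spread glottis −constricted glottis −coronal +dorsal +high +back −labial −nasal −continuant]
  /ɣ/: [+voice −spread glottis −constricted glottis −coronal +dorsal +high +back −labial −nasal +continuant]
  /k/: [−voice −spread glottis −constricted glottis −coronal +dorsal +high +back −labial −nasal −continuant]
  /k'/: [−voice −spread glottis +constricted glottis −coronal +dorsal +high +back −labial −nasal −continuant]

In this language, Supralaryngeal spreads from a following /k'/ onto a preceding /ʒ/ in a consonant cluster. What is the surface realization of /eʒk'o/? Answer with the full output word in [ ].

Terminals under Supralaryngeal in this geometry: [coronal], [anterior], [distributed], [strident], [dorsal], [high], [back], [labial], [round], [nasal], [continuant].
After delinking /ʒ/'s Supralaryngeal and linking /k'/'s, the affected terminals become [−coronal], [+dorsal], [+high], [+back], [−labial], [−nasal], [−continuant]; [voice], [spread glottis], [constricted glottis] (outside Supralaryngeal) are retained from /ʒ/.
Among the inventory, only /g/ has exactly this specification, giving the surface form [egk'o].

[egk'o]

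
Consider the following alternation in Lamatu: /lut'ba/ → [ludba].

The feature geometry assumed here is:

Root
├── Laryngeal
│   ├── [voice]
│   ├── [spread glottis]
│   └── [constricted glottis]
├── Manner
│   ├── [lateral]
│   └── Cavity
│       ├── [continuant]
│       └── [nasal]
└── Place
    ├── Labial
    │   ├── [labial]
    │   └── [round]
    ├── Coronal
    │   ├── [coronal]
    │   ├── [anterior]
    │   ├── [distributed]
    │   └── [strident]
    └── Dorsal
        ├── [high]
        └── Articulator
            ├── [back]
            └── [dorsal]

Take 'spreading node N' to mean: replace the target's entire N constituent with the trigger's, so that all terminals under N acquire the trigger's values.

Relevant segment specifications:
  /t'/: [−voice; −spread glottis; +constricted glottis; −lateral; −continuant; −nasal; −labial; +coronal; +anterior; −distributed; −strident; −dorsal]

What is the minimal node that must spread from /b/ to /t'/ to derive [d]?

Laryngeal

Feature comparison: [voice], [constricted glottis] differ between /t'/ and [d]; the remaining terminals match.
In this geometry the lowest node dominating all of them is Laryngeal: every daughter of Laryngeal dominates only a proper subset, so no lower node suffices.
Spreading Laryngeal from /b/ overwrites each of those terminals with /b/'s values, yielding exactly [d].
[labial], [coronal] — on which /b/ differs from /t'/ — are unchanged, so Root cannot have spread; the constituent is no larger than Laryngeal.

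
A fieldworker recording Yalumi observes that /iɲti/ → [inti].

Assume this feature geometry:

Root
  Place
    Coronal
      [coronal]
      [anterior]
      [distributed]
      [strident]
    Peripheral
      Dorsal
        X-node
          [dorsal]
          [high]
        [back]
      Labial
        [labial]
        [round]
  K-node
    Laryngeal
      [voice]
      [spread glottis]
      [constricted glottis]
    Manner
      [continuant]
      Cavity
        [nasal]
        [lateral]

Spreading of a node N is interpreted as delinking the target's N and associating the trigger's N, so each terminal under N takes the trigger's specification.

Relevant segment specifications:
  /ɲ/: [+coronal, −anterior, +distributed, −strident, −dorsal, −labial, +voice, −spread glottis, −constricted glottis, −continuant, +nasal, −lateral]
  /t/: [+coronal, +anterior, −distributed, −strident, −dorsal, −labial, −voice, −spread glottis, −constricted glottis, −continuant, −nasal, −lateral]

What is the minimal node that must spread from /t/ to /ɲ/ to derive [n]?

Coronal

/ɲ/ and [n] differ in [anterior], [distributed]; every other specified feature is identical.
In this geometry the lowest node dominating all of them is Coronal: every daughter of Coronal dominates only a proper subset, so no lower node suffices.
If Coronal spreads, every terminal under it takes /t/'s value, producing [n] as observed.
[nasal], [voice] stay as in /ɲ/ although /t/ differs there, so no node dominating them spread; among the remaining candidates Coronal is the lowest that derives the output.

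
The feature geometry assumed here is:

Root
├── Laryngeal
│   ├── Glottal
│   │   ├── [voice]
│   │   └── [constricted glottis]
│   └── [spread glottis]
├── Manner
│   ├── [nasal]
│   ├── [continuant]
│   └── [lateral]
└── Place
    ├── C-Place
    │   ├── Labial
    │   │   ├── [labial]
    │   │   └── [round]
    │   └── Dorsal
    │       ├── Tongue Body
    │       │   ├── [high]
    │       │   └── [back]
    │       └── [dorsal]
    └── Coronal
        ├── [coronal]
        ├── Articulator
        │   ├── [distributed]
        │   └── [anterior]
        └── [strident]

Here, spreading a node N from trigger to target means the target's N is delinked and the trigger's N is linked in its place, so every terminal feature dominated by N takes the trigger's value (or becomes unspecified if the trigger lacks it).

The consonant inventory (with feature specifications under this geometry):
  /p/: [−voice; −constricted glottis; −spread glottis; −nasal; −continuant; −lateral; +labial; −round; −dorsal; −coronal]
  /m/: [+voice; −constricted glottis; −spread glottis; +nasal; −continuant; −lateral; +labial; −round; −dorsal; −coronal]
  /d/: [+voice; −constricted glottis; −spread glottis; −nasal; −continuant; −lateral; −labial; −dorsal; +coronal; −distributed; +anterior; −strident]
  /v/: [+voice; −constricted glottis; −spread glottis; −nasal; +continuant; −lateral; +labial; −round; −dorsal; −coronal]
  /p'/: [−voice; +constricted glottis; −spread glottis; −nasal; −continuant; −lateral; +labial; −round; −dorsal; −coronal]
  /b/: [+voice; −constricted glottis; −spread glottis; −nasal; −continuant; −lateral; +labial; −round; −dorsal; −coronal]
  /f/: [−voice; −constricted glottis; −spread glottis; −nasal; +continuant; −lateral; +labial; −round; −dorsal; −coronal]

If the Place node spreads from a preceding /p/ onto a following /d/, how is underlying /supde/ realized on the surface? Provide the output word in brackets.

Place immediately or transitively dominates [labial], [round], [high], [back], [dorsal], [coronal], [distributed], [anterior], [strident].
After delinking /d/'s Place and linking /p/'s, the affected terminals become [+labial], [−round], [−dorsal], [−coronal]; [voice], [constricted glottis], [spread glottis], … (outside Place) are retained from /d/.
Among the inventory, only /b/ has exactly this specification, giving the surface form [supbe].

[supbe]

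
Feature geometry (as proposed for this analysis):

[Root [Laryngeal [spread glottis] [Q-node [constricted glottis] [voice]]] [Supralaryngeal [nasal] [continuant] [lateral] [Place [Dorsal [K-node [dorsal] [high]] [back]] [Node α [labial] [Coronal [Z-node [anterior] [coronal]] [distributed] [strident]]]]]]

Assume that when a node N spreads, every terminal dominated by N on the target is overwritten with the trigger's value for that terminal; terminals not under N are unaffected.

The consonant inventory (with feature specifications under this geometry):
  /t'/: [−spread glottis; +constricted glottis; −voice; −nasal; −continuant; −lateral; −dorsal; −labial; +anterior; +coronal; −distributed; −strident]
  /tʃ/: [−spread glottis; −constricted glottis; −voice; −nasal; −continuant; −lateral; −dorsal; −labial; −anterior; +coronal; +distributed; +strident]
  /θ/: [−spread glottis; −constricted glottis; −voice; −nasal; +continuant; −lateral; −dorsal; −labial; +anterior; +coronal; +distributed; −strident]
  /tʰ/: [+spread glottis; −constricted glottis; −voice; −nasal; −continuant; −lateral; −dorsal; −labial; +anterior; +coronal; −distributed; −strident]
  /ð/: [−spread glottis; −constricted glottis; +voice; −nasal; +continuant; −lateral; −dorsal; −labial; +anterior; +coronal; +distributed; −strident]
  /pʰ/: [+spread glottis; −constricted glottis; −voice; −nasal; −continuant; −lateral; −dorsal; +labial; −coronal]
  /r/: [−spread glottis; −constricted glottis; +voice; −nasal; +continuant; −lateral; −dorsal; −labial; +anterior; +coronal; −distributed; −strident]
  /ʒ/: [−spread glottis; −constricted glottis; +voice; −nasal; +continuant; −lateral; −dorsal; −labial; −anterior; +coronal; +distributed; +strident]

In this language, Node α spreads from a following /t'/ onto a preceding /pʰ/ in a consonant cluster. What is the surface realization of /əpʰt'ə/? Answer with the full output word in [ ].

[ətʰt'ə]

The Node α node dominates the terminals [labial], [anterior], [coronal], [distributed], [strident].
Spreading Node α from /t'/ onto /pʰ/ replaces those values with /t'/'s: [−labial], [+anterior], [+coronal], [−distributed], [−strident]. Features outside Node α ([spread glottis], [constricted glottis], [voice], …) stay as in /pʰ/.
Among the inventory, only /tʰ/ has exactly this specification, giving the surface form [ətʰt'ə].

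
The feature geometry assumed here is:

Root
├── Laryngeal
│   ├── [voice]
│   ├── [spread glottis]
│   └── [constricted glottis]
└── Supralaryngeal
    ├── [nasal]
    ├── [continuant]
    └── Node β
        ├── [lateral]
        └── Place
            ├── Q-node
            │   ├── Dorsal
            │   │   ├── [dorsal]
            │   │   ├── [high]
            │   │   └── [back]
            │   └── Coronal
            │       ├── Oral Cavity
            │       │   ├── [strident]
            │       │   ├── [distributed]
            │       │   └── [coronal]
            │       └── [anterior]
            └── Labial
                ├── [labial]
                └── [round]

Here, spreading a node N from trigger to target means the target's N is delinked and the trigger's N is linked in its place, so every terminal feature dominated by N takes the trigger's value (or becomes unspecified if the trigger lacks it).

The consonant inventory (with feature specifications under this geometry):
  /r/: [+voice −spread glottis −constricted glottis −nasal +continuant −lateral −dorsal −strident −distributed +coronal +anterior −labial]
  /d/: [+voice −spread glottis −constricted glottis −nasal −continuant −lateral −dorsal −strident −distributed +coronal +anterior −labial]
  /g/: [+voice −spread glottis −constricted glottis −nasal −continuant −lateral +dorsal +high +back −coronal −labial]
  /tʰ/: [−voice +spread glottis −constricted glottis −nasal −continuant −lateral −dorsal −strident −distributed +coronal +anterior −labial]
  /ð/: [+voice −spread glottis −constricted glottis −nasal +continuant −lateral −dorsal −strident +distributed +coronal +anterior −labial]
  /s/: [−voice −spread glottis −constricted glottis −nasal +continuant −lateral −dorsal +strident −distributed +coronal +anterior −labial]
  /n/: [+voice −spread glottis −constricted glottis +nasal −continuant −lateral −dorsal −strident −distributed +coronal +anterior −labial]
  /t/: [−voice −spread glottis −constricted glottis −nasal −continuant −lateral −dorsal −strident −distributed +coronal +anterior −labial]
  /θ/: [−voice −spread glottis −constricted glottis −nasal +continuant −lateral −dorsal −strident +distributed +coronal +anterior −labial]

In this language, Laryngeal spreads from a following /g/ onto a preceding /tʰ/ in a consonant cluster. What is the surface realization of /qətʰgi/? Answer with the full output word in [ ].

The Laryngeal node dominates the terminals [voice], [spread glottis], [constricted glottis].
Spreading Laryngeal from /g/ onto /tʰ/ replaces those values with /g/'s: [+voice], [−spread glottis], [−constricted glottis]. Features outside Laryngeal ([nasal], [continuant], [lateral], …) stay as in /tʰ/.
This feature bundle is that of [d], so /qətʰgi/ surfaces as [qədgi].

[qədgi]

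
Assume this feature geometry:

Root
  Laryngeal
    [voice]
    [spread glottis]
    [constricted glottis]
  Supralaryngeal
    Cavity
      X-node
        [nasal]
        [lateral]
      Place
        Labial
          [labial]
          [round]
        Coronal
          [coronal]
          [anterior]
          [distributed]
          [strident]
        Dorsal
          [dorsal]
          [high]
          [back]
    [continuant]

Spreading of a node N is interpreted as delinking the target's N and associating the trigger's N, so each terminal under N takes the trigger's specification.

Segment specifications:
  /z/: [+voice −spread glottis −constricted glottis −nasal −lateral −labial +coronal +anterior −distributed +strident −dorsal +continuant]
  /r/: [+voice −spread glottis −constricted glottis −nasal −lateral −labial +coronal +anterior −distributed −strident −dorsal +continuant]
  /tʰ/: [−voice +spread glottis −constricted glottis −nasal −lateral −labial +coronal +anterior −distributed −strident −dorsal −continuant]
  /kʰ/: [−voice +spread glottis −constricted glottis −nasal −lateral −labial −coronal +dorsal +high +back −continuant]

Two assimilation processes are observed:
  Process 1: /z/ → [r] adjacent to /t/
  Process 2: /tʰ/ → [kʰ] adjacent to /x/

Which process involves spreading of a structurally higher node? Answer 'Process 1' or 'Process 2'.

Process 2

Process 1 alters [strident]; the lowest dominating node is [strident] (depth 5 from Root).
In Process 2, [coronal], [anterior], [distributed], [strident], [dorsal], [high], [back] change, so the minimal spreading node is Place at depth 3.
Depth 3 < depth 5; Process 2 involves the structurally higher constituent Place.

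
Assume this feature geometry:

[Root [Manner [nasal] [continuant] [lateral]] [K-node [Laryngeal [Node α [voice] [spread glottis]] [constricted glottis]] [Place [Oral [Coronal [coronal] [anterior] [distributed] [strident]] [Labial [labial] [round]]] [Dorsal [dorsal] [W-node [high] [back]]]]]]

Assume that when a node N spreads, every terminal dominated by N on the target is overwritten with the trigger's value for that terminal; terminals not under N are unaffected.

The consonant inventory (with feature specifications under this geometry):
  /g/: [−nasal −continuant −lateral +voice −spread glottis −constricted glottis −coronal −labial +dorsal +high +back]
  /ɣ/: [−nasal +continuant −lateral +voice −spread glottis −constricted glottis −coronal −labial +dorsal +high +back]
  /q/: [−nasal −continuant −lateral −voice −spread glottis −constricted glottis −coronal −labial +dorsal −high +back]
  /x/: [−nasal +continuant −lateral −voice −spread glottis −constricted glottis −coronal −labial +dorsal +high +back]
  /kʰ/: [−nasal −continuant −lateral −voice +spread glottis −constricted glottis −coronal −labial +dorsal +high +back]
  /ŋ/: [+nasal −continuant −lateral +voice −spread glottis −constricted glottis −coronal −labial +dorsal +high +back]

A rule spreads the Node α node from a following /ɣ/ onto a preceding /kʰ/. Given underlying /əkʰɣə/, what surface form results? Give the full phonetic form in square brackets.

The Node α node dominates the terminals [voice], [spread glottis].
The target acquires /ɣ/'s values for everything under Node α — [+voice], [−spread glottis] — while keeping its own [nasal], [continuant], [lateral], ….
Among the inventory, only /g/ has exactly this specification, giving the surface form [əgɣə].

[əgɣə]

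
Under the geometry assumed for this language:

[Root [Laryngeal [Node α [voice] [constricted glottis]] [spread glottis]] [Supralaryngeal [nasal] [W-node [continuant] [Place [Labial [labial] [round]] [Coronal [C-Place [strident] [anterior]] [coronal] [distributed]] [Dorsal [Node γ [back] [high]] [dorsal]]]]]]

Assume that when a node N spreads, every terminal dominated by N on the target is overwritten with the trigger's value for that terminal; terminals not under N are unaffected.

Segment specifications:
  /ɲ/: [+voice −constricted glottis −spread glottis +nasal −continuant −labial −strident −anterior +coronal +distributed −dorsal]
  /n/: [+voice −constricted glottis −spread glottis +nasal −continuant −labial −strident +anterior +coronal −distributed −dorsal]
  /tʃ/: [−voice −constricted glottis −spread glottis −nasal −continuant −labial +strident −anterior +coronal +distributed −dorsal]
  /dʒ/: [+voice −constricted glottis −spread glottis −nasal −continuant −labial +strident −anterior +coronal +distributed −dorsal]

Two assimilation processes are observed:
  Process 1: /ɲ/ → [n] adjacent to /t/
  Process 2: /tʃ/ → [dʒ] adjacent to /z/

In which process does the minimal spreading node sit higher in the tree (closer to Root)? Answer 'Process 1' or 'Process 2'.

Process 1 alters [anterior], [distributed]; the lowest common ancestor is Coronal (depth 4 from Root).
Process 2 alters [voice]; the lowest dominating node is [voice] (depth 3 from Root).
Depth 3 < depth 4; Process 2 involves the structurally higher constituent [voice].

Process 2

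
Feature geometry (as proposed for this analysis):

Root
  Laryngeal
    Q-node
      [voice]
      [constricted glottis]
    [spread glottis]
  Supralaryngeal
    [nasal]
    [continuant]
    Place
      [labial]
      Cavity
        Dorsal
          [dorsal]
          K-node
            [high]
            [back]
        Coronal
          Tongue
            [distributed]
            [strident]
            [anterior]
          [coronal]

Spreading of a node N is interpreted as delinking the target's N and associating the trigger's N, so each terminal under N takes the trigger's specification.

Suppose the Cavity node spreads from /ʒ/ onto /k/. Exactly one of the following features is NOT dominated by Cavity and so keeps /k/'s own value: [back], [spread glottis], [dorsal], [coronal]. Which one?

[spread glottis]

Under this geometry, Cavity contains [dorsal], [high], [back], [distributed], [strident], [anterior], [coronal].
Of the listed options, [coronal], [back], [dorsal] are among these and would be overwritten by spreading Cavity.
[spread glottis] attaches under Laryngeal, not under Cavity, so /k/ retains its own value for [spread glottis].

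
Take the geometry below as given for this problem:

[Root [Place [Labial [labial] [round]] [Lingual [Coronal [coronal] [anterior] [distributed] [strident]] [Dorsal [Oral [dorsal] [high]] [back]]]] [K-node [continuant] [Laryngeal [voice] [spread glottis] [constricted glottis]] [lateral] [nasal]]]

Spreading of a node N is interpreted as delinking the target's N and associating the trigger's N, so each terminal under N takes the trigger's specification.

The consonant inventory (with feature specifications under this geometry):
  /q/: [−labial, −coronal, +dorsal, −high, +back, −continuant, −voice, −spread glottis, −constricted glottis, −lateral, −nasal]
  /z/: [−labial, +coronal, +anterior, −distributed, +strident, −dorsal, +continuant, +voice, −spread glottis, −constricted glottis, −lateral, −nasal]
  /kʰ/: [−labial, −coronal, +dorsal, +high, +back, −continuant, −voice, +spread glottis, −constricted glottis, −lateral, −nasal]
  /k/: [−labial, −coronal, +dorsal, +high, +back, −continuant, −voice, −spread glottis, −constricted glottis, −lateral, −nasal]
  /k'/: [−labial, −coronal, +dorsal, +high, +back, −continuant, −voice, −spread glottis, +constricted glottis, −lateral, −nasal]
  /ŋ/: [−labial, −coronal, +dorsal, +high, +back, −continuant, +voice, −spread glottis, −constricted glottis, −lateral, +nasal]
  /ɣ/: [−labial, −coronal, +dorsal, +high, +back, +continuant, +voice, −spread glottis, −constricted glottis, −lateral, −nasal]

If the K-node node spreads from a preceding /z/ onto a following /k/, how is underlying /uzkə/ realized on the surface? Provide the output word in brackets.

The K-node node dominates the terminals [continuant], [voice], [spread glottis], [constricted glottis], [lateral], [nasal].
After delinking /k/'s K-node and linking /z/'s, the affected terminals become [+continuant], [+voice], [−spread glottis], [−constricted glottis], [−lateral], [−nasal]; [labial], [coronal], [dorsal], … (outside K-node) are retained from /k/.
Among the inventory, only /ɣ/ has exactly this specification, giving the surface form [uzɣə].

[uzɣə]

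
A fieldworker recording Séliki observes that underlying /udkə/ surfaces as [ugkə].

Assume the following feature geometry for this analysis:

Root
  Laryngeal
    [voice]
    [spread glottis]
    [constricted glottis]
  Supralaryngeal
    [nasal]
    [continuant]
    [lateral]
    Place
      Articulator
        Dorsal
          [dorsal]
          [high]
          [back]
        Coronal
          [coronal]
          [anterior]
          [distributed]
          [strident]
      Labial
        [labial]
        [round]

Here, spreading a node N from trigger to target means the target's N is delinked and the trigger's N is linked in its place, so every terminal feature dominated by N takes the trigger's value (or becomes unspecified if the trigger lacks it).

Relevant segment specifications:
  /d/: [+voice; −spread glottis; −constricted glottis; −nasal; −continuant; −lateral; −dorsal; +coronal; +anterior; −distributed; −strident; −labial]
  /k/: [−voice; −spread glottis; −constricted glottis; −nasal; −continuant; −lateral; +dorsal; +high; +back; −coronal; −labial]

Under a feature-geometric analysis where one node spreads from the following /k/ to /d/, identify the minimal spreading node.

Articulator

Feature comparison: [coronal], [anterior], [distributed], [strident], [dorsal], [high], [back] differ between /d/ and [g]; the remaining terminals match.
In this geometry the lowest node dominating all of them is Articulator: every daughter of Articulator dominates only a proper subset, so no lower node suffices.
Spreading Articulator from /k/ overwrites each of those terminals with /k/'s values, yielding exactly [g].
[voice], a feature on which the two segments disagree outside Articulator, is unchanged — nothing dominating it spread, and Articulator is the minimal sufficient constituent.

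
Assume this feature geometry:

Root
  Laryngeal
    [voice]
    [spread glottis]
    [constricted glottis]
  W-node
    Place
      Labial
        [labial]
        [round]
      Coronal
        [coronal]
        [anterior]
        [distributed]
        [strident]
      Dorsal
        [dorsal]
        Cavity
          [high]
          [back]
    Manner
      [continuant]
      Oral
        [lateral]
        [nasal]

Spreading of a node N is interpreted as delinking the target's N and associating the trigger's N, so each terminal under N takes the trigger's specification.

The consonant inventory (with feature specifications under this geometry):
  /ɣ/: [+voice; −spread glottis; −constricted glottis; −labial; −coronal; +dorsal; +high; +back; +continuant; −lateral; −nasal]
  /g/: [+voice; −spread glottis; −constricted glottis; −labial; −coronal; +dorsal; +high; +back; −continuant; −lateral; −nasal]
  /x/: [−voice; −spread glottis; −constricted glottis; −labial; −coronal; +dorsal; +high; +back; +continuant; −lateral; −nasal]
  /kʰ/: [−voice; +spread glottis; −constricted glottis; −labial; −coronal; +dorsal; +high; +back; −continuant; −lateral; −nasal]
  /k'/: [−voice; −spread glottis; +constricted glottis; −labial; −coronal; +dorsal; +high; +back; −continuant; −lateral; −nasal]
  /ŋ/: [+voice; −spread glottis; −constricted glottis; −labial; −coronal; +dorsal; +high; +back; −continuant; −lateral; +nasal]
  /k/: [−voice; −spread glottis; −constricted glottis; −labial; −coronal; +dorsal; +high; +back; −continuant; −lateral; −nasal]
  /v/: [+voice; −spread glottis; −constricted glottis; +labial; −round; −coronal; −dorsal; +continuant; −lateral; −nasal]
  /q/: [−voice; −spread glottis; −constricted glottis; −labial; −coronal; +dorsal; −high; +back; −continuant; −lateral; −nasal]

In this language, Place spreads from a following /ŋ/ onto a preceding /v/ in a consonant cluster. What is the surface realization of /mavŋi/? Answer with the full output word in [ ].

[maɣŋi]

The Place node dominates the terminals [labial], [round], [coronal], [anterior], [distributed], [strident], [dorsal], [high], [back].
Spreading Place from /ŋ/ onto /v/ replaces those values with /ŋ/'s: [−labial], [−coronal], [+dorsal], [+high], [+back]. Features outside Place ([voice], [spread glottis], [constricted glottis], …) stay as in /v/.
This feature bundle is that of [ɣ], so /mavŋi/ surfaces as [maɣŋi].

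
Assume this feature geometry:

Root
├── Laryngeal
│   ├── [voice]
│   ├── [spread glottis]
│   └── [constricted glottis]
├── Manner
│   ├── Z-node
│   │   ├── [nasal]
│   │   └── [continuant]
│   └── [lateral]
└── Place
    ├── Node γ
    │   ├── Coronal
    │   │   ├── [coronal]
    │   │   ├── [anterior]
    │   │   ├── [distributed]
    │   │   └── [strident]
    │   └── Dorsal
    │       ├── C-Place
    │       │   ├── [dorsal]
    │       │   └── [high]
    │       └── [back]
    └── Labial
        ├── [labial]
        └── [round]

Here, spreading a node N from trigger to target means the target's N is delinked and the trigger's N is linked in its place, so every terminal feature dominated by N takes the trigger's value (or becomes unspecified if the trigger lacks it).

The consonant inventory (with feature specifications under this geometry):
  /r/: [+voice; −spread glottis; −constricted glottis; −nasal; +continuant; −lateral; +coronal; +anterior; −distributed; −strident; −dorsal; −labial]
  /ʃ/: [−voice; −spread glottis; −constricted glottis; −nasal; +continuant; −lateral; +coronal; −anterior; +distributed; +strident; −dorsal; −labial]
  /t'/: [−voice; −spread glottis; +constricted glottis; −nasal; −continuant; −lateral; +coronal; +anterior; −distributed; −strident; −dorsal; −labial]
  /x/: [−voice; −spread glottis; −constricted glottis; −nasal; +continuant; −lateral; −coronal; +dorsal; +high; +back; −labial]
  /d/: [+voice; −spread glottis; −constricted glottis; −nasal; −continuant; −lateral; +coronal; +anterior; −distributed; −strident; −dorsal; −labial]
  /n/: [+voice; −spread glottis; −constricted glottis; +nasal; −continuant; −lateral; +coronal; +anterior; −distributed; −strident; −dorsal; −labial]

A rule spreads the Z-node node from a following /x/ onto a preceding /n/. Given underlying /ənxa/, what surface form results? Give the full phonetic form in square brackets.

[ərxa]

Z-node immediately or transitively dominates [nasal], [continuant].
After delinking /n/'s Z-node and linking /x/'s, the affected terminals become [−nasal], [+continuant]; [voice], [spread glottis], [constricted glottis], … (outside Z-node) are retained from /n/.
Among the inventory, only /r/ has exactly this specification, giving the surface form [ərxa].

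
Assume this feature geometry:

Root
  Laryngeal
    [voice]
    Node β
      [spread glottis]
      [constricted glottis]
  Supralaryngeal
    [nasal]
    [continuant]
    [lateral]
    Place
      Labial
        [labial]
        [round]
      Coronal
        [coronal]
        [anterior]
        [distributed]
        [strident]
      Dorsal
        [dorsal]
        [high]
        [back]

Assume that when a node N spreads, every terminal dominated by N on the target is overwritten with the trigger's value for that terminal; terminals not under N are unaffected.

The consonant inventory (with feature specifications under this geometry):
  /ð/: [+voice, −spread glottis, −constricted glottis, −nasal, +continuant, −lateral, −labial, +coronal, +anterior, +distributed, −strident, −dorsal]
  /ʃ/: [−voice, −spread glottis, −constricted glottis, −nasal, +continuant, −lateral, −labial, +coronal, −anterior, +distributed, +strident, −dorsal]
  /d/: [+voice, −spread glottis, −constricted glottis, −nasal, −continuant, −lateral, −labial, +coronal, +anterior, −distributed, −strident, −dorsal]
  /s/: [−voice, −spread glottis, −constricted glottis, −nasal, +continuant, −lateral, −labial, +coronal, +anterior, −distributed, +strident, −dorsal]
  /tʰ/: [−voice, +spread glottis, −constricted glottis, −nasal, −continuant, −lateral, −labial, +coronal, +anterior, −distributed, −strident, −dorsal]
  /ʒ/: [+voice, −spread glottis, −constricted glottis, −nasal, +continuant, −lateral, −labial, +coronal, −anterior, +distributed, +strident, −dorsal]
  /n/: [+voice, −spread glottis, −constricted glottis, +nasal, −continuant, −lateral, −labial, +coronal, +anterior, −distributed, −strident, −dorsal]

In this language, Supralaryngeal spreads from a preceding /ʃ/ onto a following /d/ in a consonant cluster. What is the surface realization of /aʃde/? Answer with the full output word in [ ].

Terminals under Supralaryngeal in this geometry: [nasal], [continuant], [lateral], [labial], [round], [coronal], [anterior], [distributed], [strident], [dorsal], [high], [back].
After delinking /d/'s Supralaryngeal and linking /ʃ/'s, the affected terminals become [−nasal], [+continuant], [−lateral], [−labial], [+coronal], [−anterior], [+distributed], [+strident], [−dorsal]; [voice], [spread glottis], [constricted glottis] (outside Supralaryngeal) are retained from /d/.
Among the inventory, only /ʒ/ has exactly this specification, giving the surface form [aʃʒe].

[aʃʒe]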